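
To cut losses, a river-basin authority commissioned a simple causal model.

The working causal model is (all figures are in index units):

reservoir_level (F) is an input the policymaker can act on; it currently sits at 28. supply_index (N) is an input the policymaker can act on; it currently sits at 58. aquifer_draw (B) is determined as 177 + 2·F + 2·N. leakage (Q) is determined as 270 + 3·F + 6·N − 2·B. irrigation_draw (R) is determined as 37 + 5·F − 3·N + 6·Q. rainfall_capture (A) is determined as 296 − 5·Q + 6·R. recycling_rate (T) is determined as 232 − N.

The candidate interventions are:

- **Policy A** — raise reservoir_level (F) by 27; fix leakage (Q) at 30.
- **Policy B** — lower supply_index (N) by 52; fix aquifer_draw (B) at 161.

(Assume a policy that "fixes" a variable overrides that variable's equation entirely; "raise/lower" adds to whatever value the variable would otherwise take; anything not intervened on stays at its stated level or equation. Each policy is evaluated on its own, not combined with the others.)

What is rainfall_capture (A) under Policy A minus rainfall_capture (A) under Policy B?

-1304

Policy A (F + 27, Q := 30):
  F = 28 + 27 = 55
  N = 58
  B = 177 + 2·55 + 2·58 = 403
  Q = 30
  R = 37 + 5·55 − 3·58 + 6·30 = 318
  A = 296 − 5·30 + 6·318 = 2054
Policy B (N − 52, B := 161):
  F = 28
  N = 58 − 52 = 6
  B = 161
  Q = 270 + 3·28 + 6·6 − 2·161 = 68
  R = 37 + 5·28 − 3·6 + 6·68 = 567
  A = 296 − 5·68 + 6·567 = 3358
A: 2054 − 3358 = -1304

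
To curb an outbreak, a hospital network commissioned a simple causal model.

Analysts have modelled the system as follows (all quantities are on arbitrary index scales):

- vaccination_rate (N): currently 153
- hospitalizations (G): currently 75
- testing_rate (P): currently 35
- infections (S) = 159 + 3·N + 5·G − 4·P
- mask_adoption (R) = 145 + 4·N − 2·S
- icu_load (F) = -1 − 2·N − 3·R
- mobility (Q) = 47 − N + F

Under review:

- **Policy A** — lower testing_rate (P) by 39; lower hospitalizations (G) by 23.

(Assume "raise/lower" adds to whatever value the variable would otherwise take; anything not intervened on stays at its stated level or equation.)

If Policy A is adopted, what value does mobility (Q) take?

Policy A (P − 39, G − 23):
  N = 153
  G = 75 − 23 = 52
  P = 35 − 39 = -4
  S = 159 + 3·153 + 5·52 − 4·(-4) = 894
  R = 145 + 4·153 − 2·894 = -1031
  F = -1 − 2·153 − 3·(-1031) = 2786
  Q = 47 − 153 + 2786 = 2680

2680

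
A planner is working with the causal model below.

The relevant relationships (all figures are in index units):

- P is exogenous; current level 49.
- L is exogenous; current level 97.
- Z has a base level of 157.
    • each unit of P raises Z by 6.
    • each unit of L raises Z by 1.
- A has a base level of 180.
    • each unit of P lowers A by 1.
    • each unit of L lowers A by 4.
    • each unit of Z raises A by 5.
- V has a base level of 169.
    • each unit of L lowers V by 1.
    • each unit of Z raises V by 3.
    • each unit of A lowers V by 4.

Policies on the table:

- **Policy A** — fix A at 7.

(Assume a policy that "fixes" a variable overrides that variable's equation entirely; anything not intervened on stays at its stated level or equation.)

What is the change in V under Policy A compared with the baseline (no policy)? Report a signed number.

Baseline:
  P = 49
  L = 97
  Z = 157 + 6·49 + 97 = 548
  A = 180 − 49 − 4·97 + 5·548 = 2483
  V = 169 − 97 + 3·548 − 4·2483 = -8216
Policy A (A := 7):
  P = 49
  L = 97
  Z = 157 + 6·49 + 97 = 548
  A = 7
  V = 169 − 97 + 3·548 − 4·7 = 1688
Change in V: 1688 − (-8216) = 9904

9904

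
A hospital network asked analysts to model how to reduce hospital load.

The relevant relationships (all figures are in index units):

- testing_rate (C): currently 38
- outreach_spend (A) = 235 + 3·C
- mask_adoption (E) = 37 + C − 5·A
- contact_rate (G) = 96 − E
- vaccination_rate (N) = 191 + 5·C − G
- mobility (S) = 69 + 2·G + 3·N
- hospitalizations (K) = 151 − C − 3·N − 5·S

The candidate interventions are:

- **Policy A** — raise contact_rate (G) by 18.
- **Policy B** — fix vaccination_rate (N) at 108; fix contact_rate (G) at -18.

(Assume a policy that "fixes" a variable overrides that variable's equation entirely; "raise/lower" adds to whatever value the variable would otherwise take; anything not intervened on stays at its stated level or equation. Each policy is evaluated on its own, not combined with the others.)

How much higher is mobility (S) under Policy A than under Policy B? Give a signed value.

-929

Policy A (G + 18):
  C = 38
  A = 235 + 3·38 = 349
  E = 37 + 38 − 5·349 = -1670
  G = 96 − (-1670) (+18 from intervention) = 1784
  N = 191 + 5·38 − 1784 = -1403
  S = 69 + 2·1784 + 3·(-1403) = -572
Policy B (N := 108, G := -18):
  C = 38
  A = 235 + 3·38 = 349
  E = 37 + 38 − 5·349 = -1670
  G = -18
  N = 108
  S = 69 + 2·(-18) + 3·108 = 357
S: -572 − 357 = -929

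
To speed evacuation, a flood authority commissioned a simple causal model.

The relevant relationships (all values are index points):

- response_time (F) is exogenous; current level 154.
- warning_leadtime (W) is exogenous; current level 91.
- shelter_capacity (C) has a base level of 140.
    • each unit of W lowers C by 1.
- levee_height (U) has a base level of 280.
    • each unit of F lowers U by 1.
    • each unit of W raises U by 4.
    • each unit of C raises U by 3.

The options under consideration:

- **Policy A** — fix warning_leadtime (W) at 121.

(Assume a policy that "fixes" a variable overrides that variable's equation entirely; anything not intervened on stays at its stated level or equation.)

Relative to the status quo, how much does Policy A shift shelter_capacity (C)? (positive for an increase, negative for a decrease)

Baseline:
  W = 91
  C = 140 − 91 = 49
Policy A (W := 121):
  W = 121
  C = 140 − 121 = 19
Change in C: 19 − 49 = -30

-30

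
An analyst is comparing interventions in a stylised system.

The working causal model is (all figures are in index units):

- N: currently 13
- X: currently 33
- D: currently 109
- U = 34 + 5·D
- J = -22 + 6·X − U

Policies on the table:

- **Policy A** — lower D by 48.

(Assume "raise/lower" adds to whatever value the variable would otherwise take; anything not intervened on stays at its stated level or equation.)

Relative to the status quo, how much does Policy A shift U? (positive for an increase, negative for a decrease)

-240

Baseline:
  D = 109
  U = 34 + 5·109 = 579
Policy A (D − 48):
  D = 109 − 48 = 61
  U = 34 + 5·61 = 339
Change in U: 339 − 579 = -240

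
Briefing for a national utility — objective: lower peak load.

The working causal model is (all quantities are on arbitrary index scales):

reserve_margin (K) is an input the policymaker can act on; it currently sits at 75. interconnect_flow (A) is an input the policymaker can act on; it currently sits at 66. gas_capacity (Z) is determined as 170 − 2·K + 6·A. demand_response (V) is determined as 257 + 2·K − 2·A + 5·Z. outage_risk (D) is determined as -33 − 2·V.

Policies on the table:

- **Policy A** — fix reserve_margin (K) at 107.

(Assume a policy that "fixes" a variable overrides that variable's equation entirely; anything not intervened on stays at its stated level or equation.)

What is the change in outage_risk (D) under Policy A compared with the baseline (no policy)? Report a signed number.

512

Baseline:
  K = 75
  A = 66
  Z = 170 − 2·75 + 6·66 = 416
  V = 257 + 2·75 − 2·66 + 5·416 = 2355
  D = -33 − 2·2355 = -4743
Policy A (K := 107):
  K = 107
  A = 66
  Z = 170 − 2·107 + 6·66 = 352
  V = 257 + 2·107 − 2·66 + 5·352 = 2099
  D = -33 − 2·2099 = -4231
Change in D: -4231 − (-4743) = 512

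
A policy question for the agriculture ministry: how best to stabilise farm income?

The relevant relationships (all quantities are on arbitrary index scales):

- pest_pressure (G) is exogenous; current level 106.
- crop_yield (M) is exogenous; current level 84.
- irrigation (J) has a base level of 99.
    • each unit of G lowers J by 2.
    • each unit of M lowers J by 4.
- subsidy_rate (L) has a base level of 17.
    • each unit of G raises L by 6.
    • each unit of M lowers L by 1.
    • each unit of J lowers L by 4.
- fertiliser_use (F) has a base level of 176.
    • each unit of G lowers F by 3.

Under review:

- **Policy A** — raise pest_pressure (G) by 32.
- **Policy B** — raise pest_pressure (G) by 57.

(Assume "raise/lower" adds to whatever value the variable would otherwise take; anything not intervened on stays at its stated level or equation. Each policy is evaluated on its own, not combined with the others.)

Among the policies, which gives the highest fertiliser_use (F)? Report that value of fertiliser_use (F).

-238

Policy A (G + 32):
  G = 106 + 32 = 138
  F = 176 − 3·138 = -238
Policy B (G + 57):
  G = 106 + 57 = 163
  F = 176 − 3·163 = -313
Comparing — Policy A: F=-238, Policy B: F=-313. Highest is -238 (Policy A).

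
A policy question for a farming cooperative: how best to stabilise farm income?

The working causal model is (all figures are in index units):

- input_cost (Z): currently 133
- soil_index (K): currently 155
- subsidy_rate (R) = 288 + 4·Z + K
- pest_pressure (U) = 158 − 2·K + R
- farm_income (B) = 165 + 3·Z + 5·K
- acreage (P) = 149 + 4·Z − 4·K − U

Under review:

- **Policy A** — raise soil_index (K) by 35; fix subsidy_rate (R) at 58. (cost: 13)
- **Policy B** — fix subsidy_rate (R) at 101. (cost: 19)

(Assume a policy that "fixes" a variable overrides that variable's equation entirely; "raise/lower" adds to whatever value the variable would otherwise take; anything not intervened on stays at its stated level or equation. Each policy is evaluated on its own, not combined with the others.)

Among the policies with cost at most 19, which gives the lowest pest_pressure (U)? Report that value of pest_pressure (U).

-164

Policy A (K + 35, R := 58):
  Z = 133
  K = 155 + 35 = 190
  R = 58
  U = 158 − 2·190 + 58 = -164
Policy B (R := 101):
  Z = 133
  K = 155
  R = 101
  U = 158 − 2·155 + 101 = -51
Comparing — Policy A: U=-164, Policy B: U=-51. Lowest is -164 (Policy A).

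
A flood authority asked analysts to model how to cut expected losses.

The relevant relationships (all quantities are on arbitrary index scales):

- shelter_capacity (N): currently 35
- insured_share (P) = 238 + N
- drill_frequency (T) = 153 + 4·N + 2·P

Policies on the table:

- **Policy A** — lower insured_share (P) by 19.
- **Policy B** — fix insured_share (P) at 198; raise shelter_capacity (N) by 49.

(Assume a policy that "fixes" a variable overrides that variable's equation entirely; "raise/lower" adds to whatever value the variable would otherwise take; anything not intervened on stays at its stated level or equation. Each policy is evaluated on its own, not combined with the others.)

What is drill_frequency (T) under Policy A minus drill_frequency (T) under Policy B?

Policy A (P − 19):
  N = 35
  P = 238 + 35 (−19 from intervention) = 254
  T = 153 + 4·35 + 2·254 = 801
Policy B (P := 198, N + 49):
  N = 35 + 49 = 84
  P = 198
  T = 153 + 4·84 + 2·198 = 885
T: 801 − 885 = -84

-84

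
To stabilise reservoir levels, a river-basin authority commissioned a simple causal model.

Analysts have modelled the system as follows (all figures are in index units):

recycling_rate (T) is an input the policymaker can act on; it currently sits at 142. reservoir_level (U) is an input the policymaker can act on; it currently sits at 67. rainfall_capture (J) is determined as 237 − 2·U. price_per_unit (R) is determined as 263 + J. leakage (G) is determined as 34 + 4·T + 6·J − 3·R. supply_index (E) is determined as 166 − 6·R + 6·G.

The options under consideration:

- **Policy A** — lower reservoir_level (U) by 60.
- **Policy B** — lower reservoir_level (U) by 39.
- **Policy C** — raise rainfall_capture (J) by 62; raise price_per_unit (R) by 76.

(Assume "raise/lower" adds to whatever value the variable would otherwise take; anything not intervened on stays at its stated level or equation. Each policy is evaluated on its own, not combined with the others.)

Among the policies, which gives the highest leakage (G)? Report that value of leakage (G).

482

Policy A (U − 60):
  T = 142
  U = 67 − 60 = 7
  J = 237 − 2·7 = 223
  R = 263 + 223 = 486
  G = 34 + 4·142 + 6·223 − 3·486 = 482
Policy B (U − 39):
  T = 142
  U = 67 − 39 = 28
  J = 237 − 2·28 = 181
  R = 263 + 181 = 444
  G = 34 + 4·142 + 6·181 − 3·444 = 356
Policy C (J + 62, R + 76):
  T = 142
  U = 67
  J = 237 − 2·67 (+62 from intervention) = 165
  R = 263 + 165 (+76 from intervention) = 504
  G = 34 + 4·142 + 6·165 − 3·504 = 80
Comparing — Policy A: G=482, Policy B: G=356, Policy C: G=80. Highest is 482 (Policy A).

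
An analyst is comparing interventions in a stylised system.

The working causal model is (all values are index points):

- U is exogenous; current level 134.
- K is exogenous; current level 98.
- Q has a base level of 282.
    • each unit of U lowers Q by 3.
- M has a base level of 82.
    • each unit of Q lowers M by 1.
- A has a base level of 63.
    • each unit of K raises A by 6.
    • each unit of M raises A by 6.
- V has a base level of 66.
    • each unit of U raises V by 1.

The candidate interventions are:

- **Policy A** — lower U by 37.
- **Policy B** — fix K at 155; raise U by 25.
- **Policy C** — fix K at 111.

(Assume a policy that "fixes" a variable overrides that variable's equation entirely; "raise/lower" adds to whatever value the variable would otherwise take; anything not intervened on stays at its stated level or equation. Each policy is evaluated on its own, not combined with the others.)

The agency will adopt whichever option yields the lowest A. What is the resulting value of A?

Policy A (U − 37):
  U = 134 − 37 = 97
  K = 98
  Q = 282 − 3·97 = -9
  M = 82 − (-9) = 91
  A = 63 + 6·98 + 6·91 = 1197
Policy B (K := 155, U + 25):
  U = 134 + 25 = 159
  K = 155
  Q = 282 − 3·159 = -195
  M = 82 − (-195) = 277
  A = 63 + 6·155 + 6·277 = 2655
Policy C (K := 111):
  U = 134
  K = 111
  Q = 282 − 3·134 = -120
  M = 82 − (-120) = 202
  A = 63 + 6·111 + 6·202 = 1941
Comparing — Policy A: A=1197, Policy B: A=2655, Policy C: A=1941. Lowest is 1197 (Policy A).

1197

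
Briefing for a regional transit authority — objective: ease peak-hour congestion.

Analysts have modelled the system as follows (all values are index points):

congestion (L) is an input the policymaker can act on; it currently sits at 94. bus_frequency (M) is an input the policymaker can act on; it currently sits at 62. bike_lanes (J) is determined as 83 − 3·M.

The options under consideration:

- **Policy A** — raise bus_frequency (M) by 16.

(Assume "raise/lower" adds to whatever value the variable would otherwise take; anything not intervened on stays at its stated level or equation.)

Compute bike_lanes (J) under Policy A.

-151

Policy A (M + 16):
  M = 62 + 16 = 78
  J = 83 − 3·78 = -151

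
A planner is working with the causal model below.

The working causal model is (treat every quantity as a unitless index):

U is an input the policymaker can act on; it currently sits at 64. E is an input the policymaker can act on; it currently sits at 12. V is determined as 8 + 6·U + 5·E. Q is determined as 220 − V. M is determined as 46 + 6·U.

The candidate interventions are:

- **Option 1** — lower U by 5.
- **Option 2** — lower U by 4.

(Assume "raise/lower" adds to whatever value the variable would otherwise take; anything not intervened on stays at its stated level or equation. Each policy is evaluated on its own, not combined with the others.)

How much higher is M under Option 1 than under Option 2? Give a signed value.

-6

Option 1 (U − 5):
  U = 64 − 5 = 59
  M = 46 + 6·59 = 400
Option 2 (U − 4):
  U = 64 − 4 = 60
  M = 46 + 6·60 = 406
M: 400 − 406 = -6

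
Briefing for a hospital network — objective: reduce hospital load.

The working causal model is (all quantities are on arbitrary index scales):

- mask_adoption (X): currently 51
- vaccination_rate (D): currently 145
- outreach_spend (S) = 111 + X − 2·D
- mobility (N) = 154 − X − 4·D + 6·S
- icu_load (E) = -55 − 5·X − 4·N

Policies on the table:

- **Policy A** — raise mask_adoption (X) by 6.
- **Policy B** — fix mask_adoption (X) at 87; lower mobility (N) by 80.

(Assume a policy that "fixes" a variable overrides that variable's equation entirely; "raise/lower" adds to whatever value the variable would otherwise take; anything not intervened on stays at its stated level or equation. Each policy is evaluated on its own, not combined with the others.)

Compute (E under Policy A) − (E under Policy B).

430

Policy A (X + 6):
  X = 51 + 6 = 57
  D = 145
  S = 111 + 57 − 2·145 = -122
  N = 154 − 57 − 4·145 + 6·(-122) = -1215
  E = -55 − 5·57 − 4·(-1215) = 4520
Policy B (X := 87, N − 80):
  X = 87
  D = 145
  S = 111 + 87 − 2·145 = -92
  N = 154 − 87 − 4·145 + 6·(-92) (−80 from intervention) = -1145
  E = -55 − 5·87 − 4·(-1145) = 4090
E: 4520 − 4090 = 430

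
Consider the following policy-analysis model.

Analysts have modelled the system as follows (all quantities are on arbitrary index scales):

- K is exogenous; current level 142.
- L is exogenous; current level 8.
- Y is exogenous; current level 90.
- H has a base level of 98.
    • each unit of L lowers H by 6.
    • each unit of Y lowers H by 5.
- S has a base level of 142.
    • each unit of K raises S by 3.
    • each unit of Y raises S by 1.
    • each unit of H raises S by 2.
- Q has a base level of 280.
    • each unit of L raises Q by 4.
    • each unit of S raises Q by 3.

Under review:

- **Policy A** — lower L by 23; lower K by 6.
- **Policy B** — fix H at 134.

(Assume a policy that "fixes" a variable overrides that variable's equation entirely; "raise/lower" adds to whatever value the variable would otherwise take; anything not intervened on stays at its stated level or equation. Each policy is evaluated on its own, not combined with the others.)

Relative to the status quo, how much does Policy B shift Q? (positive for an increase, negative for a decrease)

Baseline:
  K = 142
  L = 8
  Y = 90
  H = 98 − 6·8 − 5·90 = -400
  S = 142 + 3·142 + 90 + 2·(-400) = -142
  Q = 280 + 4·8 + 3·(-142) = -114
Policy B (H := 134):
  K = 142
  L = 8
  Y = 90
  H = 134
  S = 142 + 3·142 + 90 + 2·134 = 926
  Q = 280 + 4·8 + 3·926 = 3090
Change in Q: 3090 − (-114) = 3204

3204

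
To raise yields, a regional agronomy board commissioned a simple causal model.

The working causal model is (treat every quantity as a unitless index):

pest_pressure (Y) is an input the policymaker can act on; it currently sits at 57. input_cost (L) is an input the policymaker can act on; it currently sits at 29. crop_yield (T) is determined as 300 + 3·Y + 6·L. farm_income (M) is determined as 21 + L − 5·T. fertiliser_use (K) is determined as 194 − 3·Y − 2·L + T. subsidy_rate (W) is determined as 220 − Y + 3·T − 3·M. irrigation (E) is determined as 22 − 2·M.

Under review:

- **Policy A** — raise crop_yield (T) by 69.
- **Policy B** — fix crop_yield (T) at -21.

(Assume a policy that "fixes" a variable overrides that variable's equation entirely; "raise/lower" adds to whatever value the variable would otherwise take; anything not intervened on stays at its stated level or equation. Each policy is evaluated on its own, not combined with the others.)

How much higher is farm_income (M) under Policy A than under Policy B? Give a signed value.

-3675

Policy A (T + 69):
  Y = 57
  L = 29
  T = 300 + 3·57 + 6·29 (+69 from intervention) = 714
  M = 21 + 29 − 5·714 = -3520
Policy B (T := -21):
  Y = 57
  L = 29
  T = -21
  M = 21 + 29 − 5·(-21) = 155
M: -3520 − 155 = -3675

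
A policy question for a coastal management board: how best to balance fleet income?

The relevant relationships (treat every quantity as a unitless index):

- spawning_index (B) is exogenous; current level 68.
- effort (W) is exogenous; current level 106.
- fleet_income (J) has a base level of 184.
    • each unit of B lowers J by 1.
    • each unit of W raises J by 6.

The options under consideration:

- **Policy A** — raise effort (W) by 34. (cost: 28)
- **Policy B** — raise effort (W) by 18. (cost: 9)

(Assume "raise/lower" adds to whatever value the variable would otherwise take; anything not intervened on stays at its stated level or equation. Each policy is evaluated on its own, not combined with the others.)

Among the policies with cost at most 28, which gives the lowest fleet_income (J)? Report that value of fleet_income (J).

860

Policy A (W + 34):
  B = 68
  W = 106 + 34 = 140
  J = 184 − 68 + 6·140 = 956
Policy B (W + 18):
  B = 68
  W = 106 + 18 = 124
  J = 184 − 68 + 6·124 = 860
Comparing — Policy A: J=956, Policy B: J=860. Lowest is 860 (Policy B).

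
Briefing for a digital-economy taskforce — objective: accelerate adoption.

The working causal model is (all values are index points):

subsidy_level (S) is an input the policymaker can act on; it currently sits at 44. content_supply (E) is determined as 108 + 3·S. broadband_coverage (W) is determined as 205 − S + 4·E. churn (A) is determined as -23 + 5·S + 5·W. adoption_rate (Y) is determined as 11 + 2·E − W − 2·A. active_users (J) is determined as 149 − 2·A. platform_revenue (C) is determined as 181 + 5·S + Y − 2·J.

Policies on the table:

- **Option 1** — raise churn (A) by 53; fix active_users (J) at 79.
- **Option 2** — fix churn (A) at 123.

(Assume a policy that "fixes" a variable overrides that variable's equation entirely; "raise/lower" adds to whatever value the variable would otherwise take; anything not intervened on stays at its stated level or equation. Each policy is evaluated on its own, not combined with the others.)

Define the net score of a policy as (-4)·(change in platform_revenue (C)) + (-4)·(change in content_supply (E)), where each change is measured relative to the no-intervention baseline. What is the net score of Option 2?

45432

Baseline:
  S = 44
  E = 108 + 3·44 = 240
  W = 205 − 44 + 4·240 = 1121
  A = -23 + 5·44 + 5·1121 = 5802
  Y = 11 + 2·240 − 1121 − 2·5802 = -12234
  J = 149 − 2·5802 = -11455
  C = 181 + 5·44 + (-12234) − 2·(-11455) = 11077
Option 2 (A := 123):
  S = 44
  E = 108 + 3·44 = 240
  W = 205 − 44 + 4·240 = 1121
  A = 123
  Y = 11 + 2·240 − 1121 − 2·123 = -876
  J = 149 − 2·123 = -97
  C = 181 + 5·44 + (-876) − 2·(-97) = -281
ΔC = -281 − 11077 = -11358; ΔE = 240 − 240 = 0
Score = (-4)·(-11358) + (-4)·0 = 45432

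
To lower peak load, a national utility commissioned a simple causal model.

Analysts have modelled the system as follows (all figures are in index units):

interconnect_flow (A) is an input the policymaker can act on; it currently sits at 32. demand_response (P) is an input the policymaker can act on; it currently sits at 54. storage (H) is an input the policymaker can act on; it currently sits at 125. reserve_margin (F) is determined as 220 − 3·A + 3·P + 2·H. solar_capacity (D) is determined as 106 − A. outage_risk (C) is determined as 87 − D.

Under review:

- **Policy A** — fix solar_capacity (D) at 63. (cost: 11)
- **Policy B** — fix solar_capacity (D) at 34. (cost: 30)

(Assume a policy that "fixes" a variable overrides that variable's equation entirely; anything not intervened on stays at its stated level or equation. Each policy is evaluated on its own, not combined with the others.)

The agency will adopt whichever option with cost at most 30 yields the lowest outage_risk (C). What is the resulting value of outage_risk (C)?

24

Policy A (D := 63):
  A = 32
  D = 63
  C = 87 − 63 = 24
Policy B (D := 34):
  A = 32
  D = 34
  C = 87 − 34 = 53
Comparing — Policy A: C=24, Policy B: C=53. Lowest is 24 (Policy A).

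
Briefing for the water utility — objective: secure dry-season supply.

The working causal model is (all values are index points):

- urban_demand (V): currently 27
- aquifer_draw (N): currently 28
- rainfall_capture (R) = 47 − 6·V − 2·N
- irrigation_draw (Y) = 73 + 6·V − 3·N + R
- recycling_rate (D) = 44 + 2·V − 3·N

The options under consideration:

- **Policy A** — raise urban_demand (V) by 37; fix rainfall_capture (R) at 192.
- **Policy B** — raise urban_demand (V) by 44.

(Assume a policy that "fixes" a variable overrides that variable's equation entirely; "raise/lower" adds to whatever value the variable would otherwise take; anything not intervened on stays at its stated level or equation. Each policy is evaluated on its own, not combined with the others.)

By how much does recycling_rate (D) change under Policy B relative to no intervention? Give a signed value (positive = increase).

88

Baseline:
  V = 27
  N = 28
  D = 44 + 2·27 − 3·28 = 14
Policy B (V + 44):
  V = 27 + 44 = 71
  N = 28
  D = 44 + 2·71 − 3·28 = 102
Change in D: 102 − 14 = 88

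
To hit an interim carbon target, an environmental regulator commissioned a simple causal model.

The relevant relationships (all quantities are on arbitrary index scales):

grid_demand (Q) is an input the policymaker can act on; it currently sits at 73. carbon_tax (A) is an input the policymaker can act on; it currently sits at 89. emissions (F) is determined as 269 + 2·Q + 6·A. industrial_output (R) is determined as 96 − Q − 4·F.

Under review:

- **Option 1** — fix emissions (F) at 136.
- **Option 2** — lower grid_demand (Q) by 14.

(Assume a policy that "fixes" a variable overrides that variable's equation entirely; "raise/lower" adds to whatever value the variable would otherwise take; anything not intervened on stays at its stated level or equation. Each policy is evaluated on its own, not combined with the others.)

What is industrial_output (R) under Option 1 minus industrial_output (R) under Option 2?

Option 1 (F := 136):
  Q = 73
  A = 89
  F = 136
  R = 96 − 73 − 4·136 = -521
Option 2 (Q − 14):
  Q = 73 − 14 = 59
  A = 89
  F = 269 + 2·59 + 6·89 = 921
  R = 96 − 59 − 4·921 = -3647
R: -521 − (-3647) = 3126

3126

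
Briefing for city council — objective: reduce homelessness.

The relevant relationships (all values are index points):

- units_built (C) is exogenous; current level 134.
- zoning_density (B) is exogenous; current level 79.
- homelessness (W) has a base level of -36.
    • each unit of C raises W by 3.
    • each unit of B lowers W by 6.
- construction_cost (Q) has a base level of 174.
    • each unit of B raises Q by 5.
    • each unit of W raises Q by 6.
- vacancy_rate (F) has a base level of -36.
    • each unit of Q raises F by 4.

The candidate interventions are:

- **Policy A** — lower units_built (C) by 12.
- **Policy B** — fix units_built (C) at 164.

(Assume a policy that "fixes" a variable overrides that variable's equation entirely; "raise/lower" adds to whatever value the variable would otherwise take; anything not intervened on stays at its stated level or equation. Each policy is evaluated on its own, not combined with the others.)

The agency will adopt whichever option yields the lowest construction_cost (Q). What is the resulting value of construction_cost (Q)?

-295

Policy A (C − 12):
  C = 134 − 12 = 122
  B = 79
  W = -36 + 3·122 − 6·79 = -144
  Q = 174 + 5·79 + 6·(-144) = -295
Policy B (C := 164):
  C = 164
  B = 79
  W = -36 + 3·164 − 6·79 = -18
  Q = 174 + 5·79 + 6·(-18) = 461
Comparing — Policy A: Q=-295, Policy B: Q=461. Lowest is -295 (Policy A).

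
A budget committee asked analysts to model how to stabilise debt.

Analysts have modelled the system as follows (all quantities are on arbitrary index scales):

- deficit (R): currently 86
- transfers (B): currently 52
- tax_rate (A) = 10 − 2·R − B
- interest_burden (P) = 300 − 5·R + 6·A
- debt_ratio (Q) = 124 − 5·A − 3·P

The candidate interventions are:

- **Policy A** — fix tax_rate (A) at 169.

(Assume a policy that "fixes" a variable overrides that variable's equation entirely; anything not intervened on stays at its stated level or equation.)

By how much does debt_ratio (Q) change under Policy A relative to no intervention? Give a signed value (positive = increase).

Baseline:
  R = 86
  B = 52
  A = 10 − 2·86 − 52 = -214
  P = 300 − 5·86 + 6·(-214) = -1414
  Q = 124 − 5·(-214) − 3·(-1414) = 5436
Policy A (A := 169):
  R = 86
  B = 52
  A = 169
  P = 300 − 5·86 + 6·169 = 884
  Q = 124 − 5·169 − 3·884 = -3373
Change in Q: -3373 − 5436 = -8809

-8809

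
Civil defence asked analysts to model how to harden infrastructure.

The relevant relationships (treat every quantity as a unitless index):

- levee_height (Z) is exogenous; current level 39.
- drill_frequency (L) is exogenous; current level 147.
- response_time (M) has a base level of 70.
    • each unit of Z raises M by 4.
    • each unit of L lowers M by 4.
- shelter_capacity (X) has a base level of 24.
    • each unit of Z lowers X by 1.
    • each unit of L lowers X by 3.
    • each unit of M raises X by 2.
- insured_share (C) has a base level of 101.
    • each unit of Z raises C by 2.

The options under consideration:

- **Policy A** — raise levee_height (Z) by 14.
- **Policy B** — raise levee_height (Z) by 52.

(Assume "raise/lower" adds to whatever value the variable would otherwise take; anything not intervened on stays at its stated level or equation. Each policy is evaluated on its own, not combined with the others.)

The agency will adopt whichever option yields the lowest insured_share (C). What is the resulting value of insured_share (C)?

207

Policy A (Z + 14):
  Z = 39 + 14 = 53
  C = 101 + 2·53 = 207
Policy B (Z + 52):
  Z = 39 + 52 = 91
  C = 101 + 2·91 = 283
Comparing — Policy A: C=207, Policy B: C=283. Lowest is 207 (Policy A).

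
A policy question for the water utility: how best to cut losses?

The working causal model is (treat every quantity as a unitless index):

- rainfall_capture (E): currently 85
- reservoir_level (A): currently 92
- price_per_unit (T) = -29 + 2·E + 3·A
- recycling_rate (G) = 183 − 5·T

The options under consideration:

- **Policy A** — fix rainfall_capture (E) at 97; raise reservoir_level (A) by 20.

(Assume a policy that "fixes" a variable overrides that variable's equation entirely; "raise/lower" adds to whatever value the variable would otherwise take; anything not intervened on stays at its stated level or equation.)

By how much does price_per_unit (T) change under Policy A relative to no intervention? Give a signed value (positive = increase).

Baseline:
  E = 85
  A = 92
  T = -29 + 2·85 + 3·92 = 417
Policy A (E := 97, A + 20):
  E = 97
  A = 92 + 20 = 112
  T = -29 + 2·97 + 3·112 = 501
Change in T: 501 − 417 = 84

84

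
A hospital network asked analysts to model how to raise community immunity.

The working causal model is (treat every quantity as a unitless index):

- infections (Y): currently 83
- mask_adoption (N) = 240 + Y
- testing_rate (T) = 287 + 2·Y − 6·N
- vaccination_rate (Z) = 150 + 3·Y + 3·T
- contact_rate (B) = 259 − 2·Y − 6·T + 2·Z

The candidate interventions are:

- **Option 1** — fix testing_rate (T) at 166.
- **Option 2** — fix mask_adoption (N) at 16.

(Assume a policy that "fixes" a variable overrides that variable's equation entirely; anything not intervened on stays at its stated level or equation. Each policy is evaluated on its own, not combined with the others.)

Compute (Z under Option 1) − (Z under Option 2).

-573

Option 1 (T := 166):
  Y = 83
  N = 240 + 83 = 323
  T = 166
  Z = 150 + 3·83 + 3·166 = 897
Option 2 (N := 16):
  Y = 83
  N = 16
  T = 287 + 2·83 − 6·16 = 357
  Z = 150 + 3·83 + 3·357 = 1470
Z: 897 − 1470 = -573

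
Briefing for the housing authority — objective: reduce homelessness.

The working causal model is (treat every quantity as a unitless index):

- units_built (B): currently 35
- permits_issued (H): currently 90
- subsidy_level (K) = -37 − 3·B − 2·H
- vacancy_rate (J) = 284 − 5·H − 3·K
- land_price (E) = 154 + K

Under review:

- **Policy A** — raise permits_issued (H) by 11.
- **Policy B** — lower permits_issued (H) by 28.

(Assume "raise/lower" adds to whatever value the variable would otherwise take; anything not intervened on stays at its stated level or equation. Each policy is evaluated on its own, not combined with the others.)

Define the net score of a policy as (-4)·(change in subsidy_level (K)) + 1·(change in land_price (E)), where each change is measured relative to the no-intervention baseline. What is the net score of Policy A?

66

Baseline:
  B = 35
  H = 90
  K = -37 − 3·35 − 2·90 = -322
  E = 154 + (-322) = -168
Policy A (H + 11):
  B = 35
  H = 90 + 11 = 101
  K = -37 − 3·35 − 2·101 = -344
  E = 154 + (-344) = -190
ΔK = -344 − (-322) = -22; ΔE = -190 − (-168) = -22
Score = (-4)·(-22) + 1·(-22) = 66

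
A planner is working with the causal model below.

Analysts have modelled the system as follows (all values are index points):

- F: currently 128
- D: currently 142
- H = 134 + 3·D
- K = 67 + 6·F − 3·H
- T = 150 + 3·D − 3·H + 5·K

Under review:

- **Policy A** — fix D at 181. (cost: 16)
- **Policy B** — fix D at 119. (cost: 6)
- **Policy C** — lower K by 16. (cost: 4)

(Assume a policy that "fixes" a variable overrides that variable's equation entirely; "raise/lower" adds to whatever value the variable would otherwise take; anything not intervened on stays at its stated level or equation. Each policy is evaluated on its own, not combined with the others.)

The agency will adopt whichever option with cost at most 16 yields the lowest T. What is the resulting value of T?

Policy A (D := 181):
  F = 128
  D = 181
  H = 134 + 3·181 = 677
  K = 67 + 6·128 − 3·677 = -1196
  T = 150 + 3·181 − 3·677 + 5·(-1196) = -7318
Policy B (D := 119):
  F = 128
  D = 119
  H = 134 + 3·119 = 491
  K = 67 + 6·128 − 3·491 = -638
  T = 150 + 3·119 − 3·491 + 5·(-638) = -4156
Policy C (K − 16):
  F = 128
  D = 142
  H = 134 + 3·142 = 560
  K = 67 + 6·128 − 3·560 (−16 from intervention) = -861
  T = 150 + 3·142 − 3·560 + 5·(-861) = -5409
Comparing — Policy A: T=-7318, Policy B: T=-4156, Policy C: T=-5409. Lowest is -7318 (Policy A).

-7318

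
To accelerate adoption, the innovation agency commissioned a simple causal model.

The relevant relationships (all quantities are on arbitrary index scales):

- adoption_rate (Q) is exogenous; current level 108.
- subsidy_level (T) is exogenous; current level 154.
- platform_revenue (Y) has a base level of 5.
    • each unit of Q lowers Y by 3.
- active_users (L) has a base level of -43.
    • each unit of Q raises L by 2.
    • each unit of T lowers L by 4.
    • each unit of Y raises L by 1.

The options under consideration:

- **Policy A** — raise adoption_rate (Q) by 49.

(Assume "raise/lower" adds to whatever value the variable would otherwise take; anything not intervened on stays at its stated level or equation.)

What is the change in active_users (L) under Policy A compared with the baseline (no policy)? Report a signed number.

-49

Baseline:
  Q = 108
  T = 154
  Y = 5 − 3·108 = -319
  L = -43 + 2·108 − 4·154 + (-319) = -762
Policy A (Q + 49):
  Q = 108 + 49 = 157
  T = 154
  Y = 5 − 3·157 = -466
  L = -43 + 2·157 − 4·154 + (-466) = -811
Change in L: -811 − (-762) = -49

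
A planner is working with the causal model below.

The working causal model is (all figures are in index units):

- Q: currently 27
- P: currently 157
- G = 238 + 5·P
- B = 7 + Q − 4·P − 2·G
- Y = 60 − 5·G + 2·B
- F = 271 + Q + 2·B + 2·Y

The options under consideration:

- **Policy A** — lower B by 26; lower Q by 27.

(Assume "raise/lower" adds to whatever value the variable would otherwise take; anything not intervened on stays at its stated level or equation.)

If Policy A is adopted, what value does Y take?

-10441

Policy A (B − 26, Q − 27):
  Q = 27 − 27 = 0
  P = 157
  G = 238 + 5·157 = 1023
  B = 7 + 0 − 4·157 − 2·1023 (−26 from intervention) = -2693
  Y = 60 − 5·1023 + 2·(-2693) = -10441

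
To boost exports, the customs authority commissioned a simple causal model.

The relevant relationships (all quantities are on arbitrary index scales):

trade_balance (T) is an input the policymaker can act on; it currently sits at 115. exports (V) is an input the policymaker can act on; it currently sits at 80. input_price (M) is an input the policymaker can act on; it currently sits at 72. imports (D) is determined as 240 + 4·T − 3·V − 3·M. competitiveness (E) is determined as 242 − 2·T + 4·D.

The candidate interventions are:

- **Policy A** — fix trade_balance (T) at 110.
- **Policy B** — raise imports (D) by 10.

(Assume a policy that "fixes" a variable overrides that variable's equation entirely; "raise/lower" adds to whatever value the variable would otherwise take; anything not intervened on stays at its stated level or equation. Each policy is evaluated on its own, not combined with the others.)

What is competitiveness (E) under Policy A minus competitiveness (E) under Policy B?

-110

Policy A (T := 110):
  T = 110
  V = 80
  M = 72
  D = 240 + 4·110 − 3·80 − 3·72 = 224
  E = 242 − 2·110 + 4·224 = 918
Policy B (D + 10):
  T = 115
  V = 80
  M = 72
  D = 240 + 4·115 − 3·80 − 3·72 (+10 from intervention) = 254
  E = 242 − 2·115 + 4·254 = 1028
E: 918 − 1028 = -110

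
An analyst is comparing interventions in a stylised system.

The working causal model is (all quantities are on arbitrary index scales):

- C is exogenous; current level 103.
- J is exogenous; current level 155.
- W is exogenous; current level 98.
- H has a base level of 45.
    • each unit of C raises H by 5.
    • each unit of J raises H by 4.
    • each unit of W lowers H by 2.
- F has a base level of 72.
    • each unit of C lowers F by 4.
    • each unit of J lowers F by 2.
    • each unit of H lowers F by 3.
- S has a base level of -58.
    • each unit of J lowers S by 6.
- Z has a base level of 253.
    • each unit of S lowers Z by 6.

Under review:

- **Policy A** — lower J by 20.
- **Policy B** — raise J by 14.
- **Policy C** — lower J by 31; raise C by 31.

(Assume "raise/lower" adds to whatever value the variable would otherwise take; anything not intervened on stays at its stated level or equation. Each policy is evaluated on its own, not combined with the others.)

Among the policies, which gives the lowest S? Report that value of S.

-1072

Policy A (J − 20):
  J = 155 − 20 = 135
  S = -58 − 6·135 = -868
Policy B (J + 14):
  J = 155 + 14 = 169
  S = -58 − 6·169 = -1072
Policy C (J − 31, C + 31):
  J = 155 − 31 = 124
  S = -58 − 6·124 = -802
Comparing — Policy A: S=-868, Policy B: S=-1072, Policy C: S=-802. Lowest is -1072 (Policy B).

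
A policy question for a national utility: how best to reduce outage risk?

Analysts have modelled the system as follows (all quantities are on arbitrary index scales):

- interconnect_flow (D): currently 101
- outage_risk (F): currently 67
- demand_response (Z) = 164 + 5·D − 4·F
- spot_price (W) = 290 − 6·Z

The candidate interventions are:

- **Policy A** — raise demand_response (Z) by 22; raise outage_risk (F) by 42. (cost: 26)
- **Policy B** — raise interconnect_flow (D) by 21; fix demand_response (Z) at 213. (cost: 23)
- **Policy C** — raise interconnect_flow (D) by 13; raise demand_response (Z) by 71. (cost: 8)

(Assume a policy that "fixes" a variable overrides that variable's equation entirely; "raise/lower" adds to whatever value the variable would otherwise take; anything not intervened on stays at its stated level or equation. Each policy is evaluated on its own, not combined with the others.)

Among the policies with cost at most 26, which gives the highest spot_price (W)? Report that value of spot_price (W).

Policy A (Z + 22, F + 42):
  D = 101
  F = 67 + 42 = 109
  Z = 164 + 5·101 − 4·109 (+22 from intervention) = 255
  W = 290 − 6·255 = -1240
Policy B (D + 21, Z := 213):
  D = 101 + 21 = 122
  F = 67
  Z = 213
  W = 290 − 6·213 = -988
Policy C (D + 13, Z + 71):
  D = 101 + 13 = 114
  F = 67
  Z = 164 + 5·114 − 4·67 (+71 from intervention) = 537
  W = 290 − 6·537 = -2932
Comparing — Policy A: W=-1240, Policy B: W=-988, Policy C: W=-2932. Highest is -988 (Policy B).

-988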